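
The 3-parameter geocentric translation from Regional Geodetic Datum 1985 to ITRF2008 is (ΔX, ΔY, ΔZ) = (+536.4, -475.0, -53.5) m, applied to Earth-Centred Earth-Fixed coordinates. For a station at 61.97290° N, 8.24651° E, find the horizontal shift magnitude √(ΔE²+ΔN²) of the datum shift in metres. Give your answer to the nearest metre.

The local east axis at (φ, λ) is (−sin λ, cos λ, 0), so ΔE = −sin(8.24651°)·536.4 + cos(8.24651°)·(-475.0) = -547.03 m.
The local north axis is (−sin φ cos λ, −sin φ sin λ, cos φ), giving ΔN = -468.598 + 60.140 − 25.139 = -433.60 m.
Horizontal magnitude = √(ΔE² + ΔN²) = √((-547.03)² + (-433.60)²) = 698.03 m.

698 m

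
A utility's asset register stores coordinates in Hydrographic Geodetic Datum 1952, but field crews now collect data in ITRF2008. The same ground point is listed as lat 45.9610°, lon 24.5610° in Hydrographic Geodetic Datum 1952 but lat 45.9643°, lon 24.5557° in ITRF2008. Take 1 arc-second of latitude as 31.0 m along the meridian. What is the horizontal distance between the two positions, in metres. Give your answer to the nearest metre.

Δφ = 45.9643° − 45.9610° = +0.0033°; Δλ = 24.5557° − 24.5610° = -0.0053°.
1° of latitude = 3600 × 31.00 = 111600 m.
ΔN = Δφ × 111600 = 368.3 m; ΔE = Δλ × 111600 × cos(45.9610°) = -0.0053 × 111600 × 0.695148 = -411.2 m.
Distance = √(ΔE² + ΔN²) = √((-411.2)² + 368.3²) = 552.0 m.

552 m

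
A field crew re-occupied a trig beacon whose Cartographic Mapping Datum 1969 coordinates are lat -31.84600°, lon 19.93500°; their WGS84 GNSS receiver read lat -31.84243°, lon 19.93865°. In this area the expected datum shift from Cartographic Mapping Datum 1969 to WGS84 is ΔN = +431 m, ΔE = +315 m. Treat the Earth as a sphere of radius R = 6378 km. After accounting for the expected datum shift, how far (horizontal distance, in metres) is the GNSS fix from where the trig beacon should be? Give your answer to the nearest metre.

Observed coordinate differences: Δφ = +0.00357°, Δλ = +0.00365°.
Converting to metres (1° lat = 111317 m, cos φ = 0.849469): observed ΔN = 397.4 m, observed ΔE = 345.1 m.
Subtracting the expected shift leaves a residual of 397.4 − (431) = -33.6 m north and 345.1 − (315) = 30.1 m east.
Residual distance = √((-33.6)² + 30.1²) = 45.1 m.

45 m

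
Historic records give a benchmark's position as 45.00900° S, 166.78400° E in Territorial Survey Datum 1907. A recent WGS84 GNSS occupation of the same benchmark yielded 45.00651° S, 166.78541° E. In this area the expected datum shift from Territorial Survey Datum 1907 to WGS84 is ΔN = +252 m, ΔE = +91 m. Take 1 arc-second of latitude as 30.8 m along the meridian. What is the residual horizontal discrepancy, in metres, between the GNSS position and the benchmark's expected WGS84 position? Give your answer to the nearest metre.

Observed coordinate differences: Δφ = +0.00249°, Δλ = +0.00141°.
Converting to metres (1° lat = 110880 m, cos φ = 0.706996): observed ΔN = 276.1 m, observed ΔE = 110.5 m.
Subtracting the expected shift leaves a residual of 276.1 − (252) = 24.1 m north and 110.5 − (91) = 19.5 m east.
Residual distance = √(24.1² + 19.5²) = 31.0 m.

31 m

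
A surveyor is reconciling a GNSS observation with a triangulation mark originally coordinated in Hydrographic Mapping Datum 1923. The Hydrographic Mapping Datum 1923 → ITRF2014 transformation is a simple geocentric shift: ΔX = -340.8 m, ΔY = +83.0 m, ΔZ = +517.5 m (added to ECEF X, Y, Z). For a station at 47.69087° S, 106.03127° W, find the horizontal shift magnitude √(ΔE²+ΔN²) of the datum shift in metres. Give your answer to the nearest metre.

502 m

At φ = -47.69087°, λ = -106.03127°: sin φ = -0.739524, cos φ = 0.673130, sin λ = -0.961111, cos λ = -0.276162.
ΔE = −sin λ·ΔX + cos λ·ΔY = −(-0.961111)·(-340.8) + (-0.276162)·(83.0) = -350.47 m.
ΔN = −sin φ cos λ·ΔX − sin φ sin λ·ΔY + cos φ·ΔZ = −(-0.739524)(-0.276162)(-340.8) − (-0.739524)(-0.961111)(83.0) + (0.673130)(517.5) = 358.95 m.
Horizontal magnitude = √(ΔE² + ΔN²) = √((-350.47)² + 358.95²) = 501.67 m.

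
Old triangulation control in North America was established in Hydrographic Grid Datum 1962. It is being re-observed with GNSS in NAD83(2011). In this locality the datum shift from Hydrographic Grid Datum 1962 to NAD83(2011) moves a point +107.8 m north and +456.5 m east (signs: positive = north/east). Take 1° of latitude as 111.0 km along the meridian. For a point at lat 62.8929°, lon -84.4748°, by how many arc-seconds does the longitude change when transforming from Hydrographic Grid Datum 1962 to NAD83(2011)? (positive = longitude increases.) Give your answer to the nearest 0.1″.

Δλ = 32.5″

At latitude 62.8929°, cos φ = 0.455655.
1° of longitude at this latitude = 111.0 × cos φ = 50.58 km, so Δλ = 456.5 / 50577.7 = 0.0090257° = 32.493″.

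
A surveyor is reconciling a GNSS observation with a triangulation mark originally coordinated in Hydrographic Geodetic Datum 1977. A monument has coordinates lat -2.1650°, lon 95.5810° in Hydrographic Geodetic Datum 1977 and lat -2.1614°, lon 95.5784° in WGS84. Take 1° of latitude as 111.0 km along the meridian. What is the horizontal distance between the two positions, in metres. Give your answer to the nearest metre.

493 m

Δφ = -2.1614° − -2.1650° = +0.0036°; Δλ = 95.5784° − 95.5810° = -0.0026°.
ΔN = Δφ × 111000 = 399.6 m; ΔE = Δλ × 111000 × cos(-2.1650°) = -0.0026 × 111000 × 0.999286 = -288.4 m.
Distance = √(ΔE² + ΔN²) = √((-288.4)² + 399.6²) = 492.8 m.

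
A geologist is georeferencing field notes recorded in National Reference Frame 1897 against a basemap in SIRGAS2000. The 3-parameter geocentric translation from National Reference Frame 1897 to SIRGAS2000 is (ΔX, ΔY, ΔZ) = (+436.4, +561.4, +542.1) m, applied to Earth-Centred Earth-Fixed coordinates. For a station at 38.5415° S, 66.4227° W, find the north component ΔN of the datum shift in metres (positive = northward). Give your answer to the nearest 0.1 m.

ΔN = 212.2 m

At φ = -38.5415°, λ = -66.4227°: sin φ = -0.623081, cos φ = 0.782157, sin λ = -0.916521, cos λ = 0.399986.
ΔN = −sin φ cos λ·ΔX − sin φ sin λ·ΔY + cos φ·ΔZ = −(-0.623081)(0.399986)(436.4) − (-0.623081)(-0.916521)(561.4) + (0.782157)(542.1) = 212.17 m.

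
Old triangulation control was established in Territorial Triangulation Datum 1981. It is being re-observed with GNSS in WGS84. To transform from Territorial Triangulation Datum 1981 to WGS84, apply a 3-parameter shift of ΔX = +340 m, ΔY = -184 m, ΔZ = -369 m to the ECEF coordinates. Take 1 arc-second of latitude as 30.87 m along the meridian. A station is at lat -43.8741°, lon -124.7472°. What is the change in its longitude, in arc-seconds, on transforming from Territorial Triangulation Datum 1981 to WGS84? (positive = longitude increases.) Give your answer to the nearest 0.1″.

sin φ = -0.693076, cos φ = 0.720864, sin λ = -0.821675, cos λ = -0.569957.
East component: ΔE = −sin λ·ΔX + cos λ·ΔY = −(-0.821675)(340) + (-0.569957)(-184) = 384.24 m.
1° of latitude spans 3600 × 30.87 = 111132 m; at latitude φ, 1° of longitude spans that × cos φ = 80111.1 m, so Δλ = 384.24 / 80111.1 × 3600 = 17.267″.

Δλ = 17.3″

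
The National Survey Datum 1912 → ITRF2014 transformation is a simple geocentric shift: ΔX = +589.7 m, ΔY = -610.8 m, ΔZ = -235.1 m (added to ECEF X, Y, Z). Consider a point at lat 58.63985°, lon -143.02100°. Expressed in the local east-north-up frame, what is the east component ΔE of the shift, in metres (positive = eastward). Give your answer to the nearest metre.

At φ = 58.63985°, λ = -143.02100°: sin φ = 0.853913, cos φ = 0.520416, sin λ = -0.601522, cos λ = -0.798856.
ΔE = −sin λ·ΔX + cos λ·ΔY = −(-0.601522)·(589.7) + (-0.798856)·(-610.8) = 842.66 m.

ΔE = 843 m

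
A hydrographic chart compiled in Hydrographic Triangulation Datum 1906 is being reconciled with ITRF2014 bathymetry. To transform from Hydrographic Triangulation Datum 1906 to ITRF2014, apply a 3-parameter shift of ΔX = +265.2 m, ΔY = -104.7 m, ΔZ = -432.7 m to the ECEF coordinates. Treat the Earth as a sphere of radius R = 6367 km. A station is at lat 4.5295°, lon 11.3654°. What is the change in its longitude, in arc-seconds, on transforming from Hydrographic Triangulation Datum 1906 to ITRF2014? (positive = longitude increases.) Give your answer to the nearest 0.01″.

sin φ = 0.078972, cos φ = 0.996877, sin λ = 0.197065, cos λ = 0.980390.
East component: ΔE = −sin λ·ΔX + cos λ·ΔY = −(0.197065)(265.2) + (0.980390)(-104.7) = -154.91 m.
1° of latitude spans πR/180 = 111125 m; at latitude φ, 1° of longitude spans that × cos φ = 110778.0 m, so Δλ = -154.91 / 110778.0 × 3600 = -5.034″.

Δλ = -5.03″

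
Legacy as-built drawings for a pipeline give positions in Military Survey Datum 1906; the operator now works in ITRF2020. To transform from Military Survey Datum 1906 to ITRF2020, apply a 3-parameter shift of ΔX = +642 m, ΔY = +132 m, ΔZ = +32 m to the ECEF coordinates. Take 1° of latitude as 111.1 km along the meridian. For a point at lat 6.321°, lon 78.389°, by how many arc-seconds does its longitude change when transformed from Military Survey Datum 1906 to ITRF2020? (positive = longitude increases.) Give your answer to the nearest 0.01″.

Δλ = -19.64″

sin φ = 0.110099, cos φ = 0.993921, sin λ = 0.979537, cos λ = 0.201266.
East component: ΔE = −sin λ·ΔX + cos λ·ΔY = −(0.979537)(642) + (0.201266)(132) = -602.30 m.
1° of latitude spans 111100 m; at latitude φ, 1° of longitude spans that × cos φ = 110424.6 m, so Δλ = -602.30 / 110424.6 × 3600 = -19.636″.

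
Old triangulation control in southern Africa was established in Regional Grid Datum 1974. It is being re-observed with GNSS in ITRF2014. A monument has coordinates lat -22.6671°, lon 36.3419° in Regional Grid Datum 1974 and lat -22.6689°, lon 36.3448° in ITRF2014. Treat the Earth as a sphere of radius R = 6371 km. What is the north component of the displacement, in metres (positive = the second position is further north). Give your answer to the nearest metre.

ΔN = -200 m

Δφ = -22.6689° − -22.6671° = -0.0018°; Δλ = 36.3448° − 36.3419° = +0.0029°.
1° along a meridian = πR/180 = 111195 m.
ΔN = Δφ × 111195 = -200.2 m; ΔE = Δλ × 111195 × cos(-22.6671°) = +0.0029 × 111195 × 0.922760 = 297.6 m.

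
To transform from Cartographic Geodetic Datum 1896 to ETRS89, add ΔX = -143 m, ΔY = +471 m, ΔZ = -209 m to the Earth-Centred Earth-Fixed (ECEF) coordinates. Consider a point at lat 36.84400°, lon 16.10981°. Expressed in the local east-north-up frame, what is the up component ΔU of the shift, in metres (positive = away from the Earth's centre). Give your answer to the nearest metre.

The local up (radial) axis is (cos φ cos λ, cos φ sin λ, sin φ), giving ΔU = -109.945 + 104.590 − 125.324 = -130.68 m.

ΔU = -131 m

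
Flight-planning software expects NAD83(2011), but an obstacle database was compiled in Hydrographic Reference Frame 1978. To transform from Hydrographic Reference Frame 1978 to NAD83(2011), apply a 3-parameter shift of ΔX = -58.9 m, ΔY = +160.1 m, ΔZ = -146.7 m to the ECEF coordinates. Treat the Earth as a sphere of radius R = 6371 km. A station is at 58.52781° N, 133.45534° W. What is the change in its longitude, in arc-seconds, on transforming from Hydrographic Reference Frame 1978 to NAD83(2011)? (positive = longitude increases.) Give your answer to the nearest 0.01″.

Δλ = -9.48″

sin φ = 0.852894, cos φ = 0.522085, sin λ = -0.725911, cos λ = -0.687789.
East component: ΔE = −sin λ·ΔX + cos λ·ΔY = −(-0.725911)(-58.9) + (-0.687789)(160.1) = -152.87 m.
1° of latitude spans πR/180 = 111195 m; at latitude φ, 1° of longitude spans that × cos φ = 58053.2 m, so Δλ = -152.87 / 58053.2 × 3600 = -9.480″.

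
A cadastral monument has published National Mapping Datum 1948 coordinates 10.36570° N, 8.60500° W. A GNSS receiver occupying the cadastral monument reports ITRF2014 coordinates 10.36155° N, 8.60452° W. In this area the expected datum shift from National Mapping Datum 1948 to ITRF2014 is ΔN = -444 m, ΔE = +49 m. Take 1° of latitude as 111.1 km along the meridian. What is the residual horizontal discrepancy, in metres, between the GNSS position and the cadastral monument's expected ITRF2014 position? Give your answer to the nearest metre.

17 m

Observed coordinate differences: Δφ = -0.00415°, Δλ = +0.00048°.
Converting to metres (1° lat = 111100 m, cos φ = 0.983679): observed ΔN = -461.1 m, observed ΔE = 52.5 m.
Subtracting the expected shift leaves a residual of -461.1 − (-444) = -17.1 m north and 52.5 − (49) = 3.5 m east.
Residual distance = √((-17.1)² + 3.5²) = 17.4 m.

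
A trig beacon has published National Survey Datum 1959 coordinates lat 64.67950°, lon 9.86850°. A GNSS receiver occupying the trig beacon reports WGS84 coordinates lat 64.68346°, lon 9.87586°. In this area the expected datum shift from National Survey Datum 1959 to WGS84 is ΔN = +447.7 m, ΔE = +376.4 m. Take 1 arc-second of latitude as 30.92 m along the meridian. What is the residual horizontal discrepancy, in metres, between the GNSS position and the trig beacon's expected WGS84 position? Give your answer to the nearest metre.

27 m

Observed coordinate differences: Δφ = +0.00396°, Δλ = +0.00736°.
Converting to metres (1° lat = 111312 m, cos φ = 0.427681): observed ΔN = 440.8 m, observed ΔE = 350.4 m.
Subtracting the expected shift leaves a residual of 440.8 − (447.7) = -6.9 m north and 350.4 − (376.4) = -26.0 m east.
Residual distance = √((-6.9)² + (-26.0)²) = 26.9 m.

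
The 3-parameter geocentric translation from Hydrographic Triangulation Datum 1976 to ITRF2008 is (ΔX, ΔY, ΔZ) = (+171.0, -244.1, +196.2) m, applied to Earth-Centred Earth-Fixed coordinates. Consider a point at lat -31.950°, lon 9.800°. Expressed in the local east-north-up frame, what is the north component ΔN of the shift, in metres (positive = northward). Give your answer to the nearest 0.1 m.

The local north axis is (−sin φ cos λ, −sin φ sin λ, cos φ), giving ΔN = 89.169 − 21.986 + 166.478 = 233.66 m.

ΔN = 233.7 m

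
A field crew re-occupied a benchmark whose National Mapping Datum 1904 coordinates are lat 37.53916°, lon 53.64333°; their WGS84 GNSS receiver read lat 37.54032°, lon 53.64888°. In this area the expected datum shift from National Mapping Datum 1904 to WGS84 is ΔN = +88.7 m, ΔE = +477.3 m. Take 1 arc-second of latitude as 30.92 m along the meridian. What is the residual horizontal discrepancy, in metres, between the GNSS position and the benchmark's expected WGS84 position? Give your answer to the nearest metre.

42 m

Observed coordinate differences: Δφ = +0.00116°, Δλ = +0.00555°.
Converting to metres (1° lat = 111312 m, cos φ = 0.792937): observed ΔN = 129.1 m, observed ΔE = 489.9 m.
Subtracting the expected shift leaves a residual of 129.1 − (88.7) = 40.4 m north and 489.9 − (477.3) = 12.6 m east.
Residual distance = √(40.4² + 12.6²) = 42.3 m.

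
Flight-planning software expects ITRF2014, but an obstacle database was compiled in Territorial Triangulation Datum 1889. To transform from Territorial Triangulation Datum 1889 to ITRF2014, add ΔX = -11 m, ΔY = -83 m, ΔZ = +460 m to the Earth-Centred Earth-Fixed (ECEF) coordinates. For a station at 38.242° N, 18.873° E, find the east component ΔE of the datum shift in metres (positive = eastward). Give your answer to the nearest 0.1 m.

At φ = 38.242°, λ = 18.873°: sin φ = 0.618984, cos φ = 0.785403, sin λ = 0.323472, cos λ = 0.946238.
ΔE = −sin λ·ΔX + cos λ·ΔY = −(0.323472)·(-11) + (0.946238)·(-83) = -74.98 m.

ΔE = -75.0 m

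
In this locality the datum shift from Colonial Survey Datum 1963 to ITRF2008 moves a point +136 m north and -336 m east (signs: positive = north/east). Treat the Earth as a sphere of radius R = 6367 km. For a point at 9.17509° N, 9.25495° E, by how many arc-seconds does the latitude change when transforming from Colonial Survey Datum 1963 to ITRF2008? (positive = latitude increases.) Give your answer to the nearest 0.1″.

Δφ = 4.4″

On a sphere of radius R, 1 rad of latitude = R, so Δφ = ΔN / R = 136.0 / 6367000 = 2.1360e-05 rad = 4.406″.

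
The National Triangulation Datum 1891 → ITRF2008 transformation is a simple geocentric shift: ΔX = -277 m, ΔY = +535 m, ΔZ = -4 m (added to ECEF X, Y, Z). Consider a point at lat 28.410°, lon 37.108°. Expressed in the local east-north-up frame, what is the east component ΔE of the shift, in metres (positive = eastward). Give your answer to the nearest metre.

The local east axis at (φ, λ) is (−sin λ, cos λ, 0), so ΔE = −sin(37.108°)·(-277) + cos(37.108°)·535 = 593.78 m.

ΔE = 594 m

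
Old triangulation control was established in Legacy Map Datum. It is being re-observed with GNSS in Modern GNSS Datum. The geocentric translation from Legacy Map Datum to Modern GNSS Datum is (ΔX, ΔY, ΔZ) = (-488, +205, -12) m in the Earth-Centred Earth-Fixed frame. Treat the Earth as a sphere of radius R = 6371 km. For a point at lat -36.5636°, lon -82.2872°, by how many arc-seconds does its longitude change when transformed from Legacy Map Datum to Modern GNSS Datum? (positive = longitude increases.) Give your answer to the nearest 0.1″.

sin φ = -0.595715, cos φ = 0.803196, sin λ = -0.990953, cos λ = 0.134208.
East component: ΔE = −sin λ·ΔX + cos λ·ΔY = −(-0.990953)(-488) + (0.134208)(205) = -456.07 m.
1° of latitude spans πR/180 = 111195 m; at latitude φ, 1° of longitude spans that × cos φ = 89311.3 m, so Δλ = -456.07 / 89311.3 × 3600 = -18.384″.

Δλ = -18.4″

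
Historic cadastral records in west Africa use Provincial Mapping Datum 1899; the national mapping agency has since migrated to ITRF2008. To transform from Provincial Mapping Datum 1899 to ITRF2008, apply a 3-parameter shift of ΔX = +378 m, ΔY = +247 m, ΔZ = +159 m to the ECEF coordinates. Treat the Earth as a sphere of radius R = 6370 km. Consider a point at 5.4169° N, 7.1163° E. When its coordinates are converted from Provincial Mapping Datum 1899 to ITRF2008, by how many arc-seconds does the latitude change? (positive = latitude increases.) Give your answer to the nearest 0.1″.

Δφ = 3.9″

sin φ = 0.094402, cos φ = 0.995534, sin λ = 0.123884, cos λ = 0.992297.
North component: ΔN = −sin φ cos λ·ΔX − sin φ sin λ·ΔY + cos φ·ΔZ = −(0.094402)(0.992297)(378) − (0.094402)(0.123884)(247) + (0.995534)(159) = 119.99 m.
1° of latitude spans πR/180 = 111177 m, so Δφ = 119.99 / 111177 × 3600 = 3.885″.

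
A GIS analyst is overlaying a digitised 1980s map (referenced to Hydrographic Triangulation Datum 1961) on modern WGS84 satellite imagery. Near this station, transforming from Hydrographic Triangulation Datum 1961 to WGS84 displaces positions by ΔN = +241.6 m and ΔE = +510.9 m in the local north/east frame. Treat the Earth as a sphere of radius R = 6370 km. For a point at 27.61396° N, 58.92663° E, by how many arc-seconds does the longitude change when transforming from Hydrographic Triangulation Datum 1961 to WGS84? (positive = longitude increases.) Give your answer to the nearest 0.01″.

At latitude 27.61396°, cos φ = 0.886091.
One radian of longitude at latitude φ spans R cos φ, so Δλ = ΔE / (R cos φ) = 510.9 / (6370000 × 0.886091) = 9.0515e-05 rad = 18.670″.

Δλ = 18.67″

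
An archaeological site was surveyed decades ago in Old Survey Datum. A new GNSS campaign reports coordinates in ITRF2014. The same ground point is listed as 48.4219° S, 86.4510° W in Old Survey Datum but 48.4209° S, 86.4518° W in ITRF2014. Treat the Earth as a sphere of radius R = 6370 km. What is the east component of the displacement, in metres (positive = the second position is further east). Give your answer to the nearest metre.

Δφ = -48.4209° − -48.4219° = +0.0010°; Δλ = -86.4518° − -86.4510° = -0.0008°.
1° along a meridian = πR/180 = 111177 m.
ΔN = Δφ × 111177 = 111.2 m; ΔE = Δλ × 111177 × cos(-48.4219°) = -0.0008 × 111177 × 0.663640 = -59.0 m.

ΔE = -59 m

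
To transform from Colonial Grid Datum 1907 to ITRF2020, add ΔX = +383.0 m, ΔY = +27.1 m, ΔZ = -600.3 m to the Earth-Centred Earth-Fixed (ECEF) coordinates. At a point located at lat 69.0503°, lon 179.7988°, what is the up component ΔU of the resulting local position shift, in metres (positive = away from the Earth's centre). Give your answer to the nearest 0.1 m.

At φ = 69.0503°, λ = 179.7988°: sin φ = 0.933895, cos φ = 0.357548, sin λ = 0.003512, cos λ = -0.999994.
ΔU = cos φ cos λ·ΔX + cos φ sin λ·ΔY + sin φ·ΔZ = (0.357548)(-0.999994)(383.0) + (0.357548)(0.003512)(27.1) + (0.933895)(-600.3) = -697.52 m.

ΔU = -697.5 m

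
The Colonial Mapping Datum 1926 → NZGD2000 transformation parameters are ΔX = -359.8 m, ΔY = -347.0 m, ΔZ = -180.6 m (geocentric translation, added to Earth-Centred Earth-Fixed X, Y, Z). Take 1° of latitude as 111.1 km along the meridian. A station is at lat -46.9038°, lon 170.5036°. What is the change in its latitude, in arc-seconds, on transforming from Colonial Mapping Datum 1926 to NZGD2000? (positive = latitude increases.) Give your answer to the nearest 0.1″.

Δφ = 3.0″

sin φ = -0.730208, cos φ = 0.683225, sin λ = 0.164986, cos λ = -0.986296.
North component: ΔN = −sin φ cos λ·ΔX − sin φ sin λ·ΔY + cos φ·ΔZ = −(-0.730208)(-0.986296)(-359.8) − (-0.730208)(0.164986)(-347.0) + (0.683225)(-180.6) = 93.93 m.
1° of latitude spans 111100 m, so Δφ = 93.93 / 111100 × 3600 = 3.044″.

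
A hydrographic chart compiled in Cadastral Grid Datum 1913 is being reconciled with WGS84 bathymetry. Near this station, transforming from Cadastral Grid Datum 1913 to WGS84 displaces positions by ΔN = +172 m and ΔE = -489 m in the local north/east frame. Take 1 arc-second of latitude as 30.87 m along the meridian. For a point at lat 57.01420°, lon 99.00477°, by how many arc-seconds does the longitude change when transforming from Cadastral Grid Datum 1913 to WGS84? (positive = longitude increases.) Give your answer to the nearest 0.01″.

Δλ = -29.10″

At latitude 57.01420°, cos φ = 0.544431.
1″ of longitude at this latitude = 30.87 × cos φ = 16.8066 m, so Δλ = -489.0 / 16.8066 = -29.096″.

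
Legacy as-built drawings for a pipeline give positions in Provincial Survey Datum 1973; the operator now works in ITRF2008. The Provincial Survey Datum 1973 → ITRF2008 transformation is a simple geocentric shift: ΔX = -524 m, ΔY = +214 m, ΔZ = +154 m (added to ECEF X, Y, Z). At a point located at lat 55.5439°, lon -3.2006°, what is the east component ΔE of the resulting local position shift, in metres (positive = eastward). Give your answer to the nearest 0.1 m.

The local east axis at (φ, λ) is (−sin λ, cos λ, 0), so ΔE = −sin(-3.2006°)·(-524) + cos(-3.2006°)·214 = 184.41 m.

ΔE = 184.4 m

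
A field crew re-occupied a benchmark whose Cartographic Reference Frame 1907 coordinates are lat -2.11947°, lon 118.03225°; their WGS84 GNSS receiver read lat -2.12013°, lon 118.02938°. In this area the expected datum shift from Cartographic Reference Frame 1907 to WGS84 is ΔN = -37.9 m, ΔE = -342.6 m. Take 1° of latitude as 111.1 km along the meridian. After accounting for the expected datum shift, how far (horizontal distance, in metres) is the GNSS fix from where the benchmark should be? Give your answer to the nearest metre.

43 m

Observed coordinate differences: Δφ = -0.00066°, Δλ = -0.00287°.
Converting to metres (1° lat = 111100 m, cos φ = 0.999316): observed ΔN = -73.3 m, observed ΔE = -318.6 m.
Subtracting the expected shift leaves a residual of -73.3 − (-37.9) = -35.4 m north and -318.6 − (-342.6) = 24.0 m east.
Residual distance = √((-35.4)² + 24.0²) = 42.8 m.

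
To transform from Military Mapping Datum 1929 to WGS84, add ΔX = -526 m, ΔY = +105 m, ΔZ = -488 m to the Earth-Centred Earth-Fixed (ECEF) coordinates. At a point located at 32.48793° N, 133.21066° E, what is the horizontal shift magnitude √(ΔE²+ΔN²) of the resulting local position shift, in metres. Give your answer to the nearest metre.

717 m

The local east axis at (φ, λ) is (−sin λ, cos λ, 0), so ΔE = −sin(133.21066°)·(-526) + cos(133.21066°)·105 = 311.48 m.
The local north axis is (−sin φ cos λ, −sin φ sin λ, cos φ), giving ΔN = -193.441 − 41.105 − 411.630 = -646.18 m.
Horizontal magnitude = √(ΔE² + ΔN²) = √(311.48² + (-646.18)²) = 717.33 m.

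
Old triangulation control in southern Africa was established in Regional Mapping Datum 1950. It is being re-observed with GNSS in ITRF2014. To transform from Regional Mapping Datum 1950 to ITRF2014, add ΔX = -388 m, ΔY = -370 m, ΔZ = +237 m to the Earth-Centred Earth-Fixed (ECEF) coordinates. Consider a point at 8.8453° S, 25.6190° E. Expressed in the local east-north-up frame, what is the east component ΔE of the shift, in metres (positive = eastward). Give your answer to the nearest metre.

The local east axis at (φ, λ) is (−sin λ, cos λ, 0), so ΔE = −sin(25.6190°)·(-388) + cos(25.6190°)·(-370) = -165.86 m.

ΔE = -166 m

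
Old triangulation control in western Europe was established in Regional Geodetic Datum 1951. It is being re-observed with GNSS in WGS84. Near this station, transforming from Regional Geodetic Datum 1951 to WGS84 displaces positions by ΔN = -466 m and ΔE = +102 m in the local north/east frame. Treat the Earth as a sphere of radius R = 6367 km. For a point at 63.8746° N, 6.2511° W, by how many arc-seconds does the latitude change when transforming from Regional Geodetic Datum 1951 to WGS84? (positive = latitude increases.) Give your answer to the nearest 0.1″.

Δφ = -15.1″

On a sphere of radius R, 1 rad of latitude = R, so Δφ = ΔN / R = -466.0 / 6367000 = -7.3190e-05 rad = -15.096″.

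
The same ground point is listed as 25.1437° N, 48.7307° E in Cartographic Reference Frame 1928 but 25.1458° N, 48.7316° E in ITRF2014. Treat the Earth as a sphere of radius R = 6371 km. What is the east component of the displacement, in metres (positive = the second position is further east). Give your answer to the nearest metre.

Δφ = 25.1458° − 25.1437° = +0.0021°; Δλ = 48.7316° − 48.7307° = +0.0009°.
1° along a meridian = πR/180 = 111195 m.
ΔN = Δφ × 111195 = 233.5 m; ΔE = Δλ × 111195 × cos(25.1437°) = +0.0009 × 111195 × 0.905245 = 90.6 m.

ΔE = 91 m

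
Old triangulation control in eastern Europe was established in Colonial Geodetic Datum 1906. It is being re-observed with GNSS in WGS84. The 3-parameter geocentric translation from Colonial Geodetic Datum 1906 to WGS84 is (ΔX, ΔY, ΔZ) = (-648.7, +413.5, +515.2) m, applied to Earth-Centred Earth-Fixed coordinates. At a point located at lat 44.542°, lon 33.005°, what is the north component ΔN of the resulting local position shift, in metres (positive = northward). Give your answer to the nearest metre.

ΔN = 591 m

At φ = 44.542°, λ = 33.005°: sin φ = 0.701432, cos φ = 0.712736, sin λ = 0.544712, cos λ = 0.838623.
ΔN = −sin φ cos λ·ΔX − sin φ sin λ·ΔY + cos φ·ΔZ = −(0.701432)(0.838623)(-648.7) − (0.701432)(0.544712)(413.5) + (0.712736)(515.2) = 590.80 m.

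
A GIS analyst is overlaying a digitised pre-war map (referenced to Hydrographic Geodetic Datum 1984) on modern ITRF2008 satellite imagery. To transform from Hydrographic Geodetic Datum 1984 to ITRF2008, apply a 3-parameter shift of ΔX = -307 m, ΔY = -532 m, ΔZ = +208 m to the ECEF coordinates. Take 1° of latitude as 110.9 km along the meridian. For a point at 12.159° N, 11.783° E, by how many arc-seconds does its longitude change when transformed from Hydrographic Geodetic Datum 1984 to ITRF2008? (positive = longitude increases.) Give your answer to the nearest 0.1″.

Δλ = -15.2″

sin φ = 0.210625, cos φ = 0.977567, sin λ = 0.204206, cos λ = 0.978928.
East component: ΔE = −sin λ·ΔX + cos λ·ΔY = −(0.204206)(-307) + (0.978928)(-532) = -458.10 m.
1° of latitude spans 110900 m; at latitude φ, 1° of longitude spans that × cos φ = 108412.2 m, so Δλ = -458.10 / 108412.2 × 3600 = -15.212″.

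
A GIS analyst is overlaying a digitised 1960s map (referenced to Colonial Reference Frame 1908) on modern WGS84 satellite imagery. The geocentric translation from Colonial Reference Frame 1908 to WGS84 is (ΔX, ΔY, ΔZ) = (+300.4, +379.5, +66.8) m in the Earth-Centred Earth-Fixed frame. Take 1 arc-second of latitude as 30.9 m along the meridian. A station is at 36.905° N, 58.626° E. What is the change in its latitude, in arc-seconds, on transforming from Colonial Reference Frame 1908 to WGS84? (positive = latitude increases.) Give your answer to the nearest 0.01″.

sin φ = 0.600490, cos φ = 0.799632, sin λ = 0.853787, cos λ = 0.520622.
North component: ΔN = −sin φ cos λ·ΔX − sin φ sin λ·ΔY + cos φ·ΔZ = −(0.600490)(0.520622)(300.4) − (0.600490)(0.853787)(379.5) + (0.799632)(66.8) = -235.06 m.
1° of latitude spans 3600 × 30.90 = 111240 m, so Δφ = -235.06 / 111240 × 3600 = -7.607″.

Δφ = -7.61″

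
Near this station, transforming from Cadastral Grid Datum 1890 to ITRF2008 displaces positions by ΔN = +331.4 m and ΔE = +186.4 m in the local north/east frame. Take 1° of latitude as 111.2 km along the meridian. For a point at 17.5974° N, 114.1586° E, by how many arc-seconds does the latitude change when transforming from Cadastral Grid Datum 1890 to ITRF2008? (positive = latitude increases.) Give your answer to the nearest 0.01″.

Δφ = 10.73″

1° of latitude = 111.2 km, so Δφ = 331.4 / 111200 = 0.0029802° = 10.729″.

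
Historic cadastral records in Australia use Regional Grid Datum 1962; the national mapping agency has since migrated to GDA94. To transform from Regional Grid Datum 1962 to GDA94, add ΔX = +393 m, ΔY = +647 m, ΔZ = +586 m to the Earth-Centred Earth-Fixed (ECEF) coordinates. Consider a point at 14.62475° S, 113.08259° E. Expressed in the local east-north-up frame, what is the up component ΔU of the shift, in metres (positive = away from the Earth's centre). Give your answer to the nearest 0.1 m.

ΔU = 278.9 m

The local up (radial) axis is (cos φ cos λ, cos φ sin λ, sin φ), giving ΔU = -149.087 + 575.917 − 147.958 = 278.87 m.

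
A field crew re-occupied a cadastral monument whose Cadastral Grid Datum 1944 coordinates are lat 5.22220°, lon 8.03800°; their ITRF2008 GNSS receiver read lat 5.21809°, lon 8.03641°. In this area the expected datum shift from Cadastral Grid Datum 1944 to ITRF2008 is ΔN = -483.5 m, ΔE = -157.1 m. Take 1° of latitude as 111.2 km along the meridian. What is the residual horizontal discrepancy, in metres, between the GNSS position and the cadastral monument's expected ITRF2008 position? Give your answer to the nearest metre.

Observed coordinate differences: Δφ = -0.00411°, Δλ = -0.00159°.
Converting to metres (1° lat = 111200 m, cos φ = 0.995849): observed ΔN = -457.0 m, observed ΔE = -176.1 m.
Subtracting the expected shift leaves a residual of -457.0 − (-483.5) = 26.5 m north and -176.1 − (-157.1) = -19.0 m east.
Residual distance = √(26.5² + (-19.0)²) = 32.6 m.

33 m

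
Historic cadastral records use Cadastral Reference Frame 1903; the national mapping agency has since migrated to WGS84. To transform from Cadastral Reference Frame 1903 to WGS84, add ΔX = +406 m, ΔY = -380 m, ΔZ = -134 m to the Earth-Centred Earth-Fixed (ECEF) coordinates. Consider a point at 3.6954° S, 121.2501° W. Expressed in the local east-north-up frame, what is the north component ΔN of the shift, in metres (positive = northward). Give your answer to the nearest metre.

ΔN = -126 m

At φ = -3.6954°, λ = -121.2501°: sin φ = -0.064452, cos φ = 0.997921, sin λ = -0.854911, cos λ = -0.518775.
ΔN = −sin φ cos λ·ΔX − sin φ sin λ·ΔY + cos φ·ΔZ = −(-0.064452)(-0.518775)(406) − (-0.064452)(-0.854911)(-380) + (0.997921)(-134) = -126.36 m.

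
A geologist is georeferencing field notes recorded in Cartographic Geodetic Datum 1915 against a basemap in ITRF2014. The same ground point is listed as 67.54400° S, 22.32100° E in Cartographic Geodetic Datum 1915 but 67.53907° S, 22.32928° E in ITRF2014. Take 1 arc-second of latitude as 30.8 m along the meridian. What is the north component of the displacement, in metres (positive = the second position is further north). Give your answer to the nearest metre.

Δφ = -67.53907° − -67.54400° = +0.00493°; Δλ = 22.32928° − 22.32100° = +0.00828°.
1° of latitude = 3600 × 30.80 = 110880 m.
ΔN = Δφ × 110880 = 546.6 m; ΔE = Δλ × 110880 × cos(-67.54400°) = +0.00828 × 110880 × 0.381974 = 350.7 m.

ΔN = 547 m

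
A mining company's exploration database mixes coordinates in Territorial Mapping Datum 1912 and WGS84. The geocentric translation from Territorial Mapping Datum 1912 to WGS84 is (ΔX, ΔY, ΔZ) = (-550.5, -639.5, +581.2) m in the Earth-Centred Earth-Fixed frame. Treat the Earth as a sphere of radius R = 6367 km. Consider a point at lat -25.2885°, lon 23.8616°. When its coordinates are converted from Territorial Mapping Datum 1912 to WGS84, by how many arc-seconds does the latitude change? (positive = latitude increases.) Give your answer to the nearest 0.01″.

Δφ = 6.48″

sin φ = -0.427176, cos φ = 0.904168, sin λ = 0.404529, cos λ = 0.914525.
North component: ΔN = −sin φ cos λ·ΔX − sin φ sin λ·ΔY + cos φ·ΔZ = −(-0.427176)(0.914525)(-550.5) − (-0.427176)(0.404529)(-639.5) + (0.904168)(581.2) = 199.93 m.
1° of latitude spans πR/180 = 111125 m, so Δφ = 199.93 / 111125 × 3600 = 6.477″.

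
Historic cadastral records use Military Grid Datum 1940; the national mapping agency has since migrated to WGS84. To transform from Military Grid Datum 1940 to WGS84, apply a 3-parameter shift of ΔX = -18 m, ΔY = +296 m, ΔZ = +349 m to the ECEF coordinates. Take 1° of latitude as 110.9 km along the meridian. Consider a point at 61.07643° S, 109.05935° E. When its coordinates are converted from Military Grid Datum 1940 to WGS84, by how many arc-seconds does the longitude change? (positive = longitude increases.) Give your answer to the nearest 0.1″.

Δλ = -5.3″

sin φ = -0.875266, cos φ = 0.483642, sin λ = 0.945181, cos λ = -0.326547.
East component: ΔE = −sin λ·ΔX + cos λ·ΔY = −(0.945181)(-18) + (-0.326547)(296) = -79.64 m.
1° of latitude spans 110900 m; at latitude φ, 1° of longitude spans that × cos φ = 53636.0 m, so Δλ = -79.64 / 53636.0 × 3600 = -5.346″.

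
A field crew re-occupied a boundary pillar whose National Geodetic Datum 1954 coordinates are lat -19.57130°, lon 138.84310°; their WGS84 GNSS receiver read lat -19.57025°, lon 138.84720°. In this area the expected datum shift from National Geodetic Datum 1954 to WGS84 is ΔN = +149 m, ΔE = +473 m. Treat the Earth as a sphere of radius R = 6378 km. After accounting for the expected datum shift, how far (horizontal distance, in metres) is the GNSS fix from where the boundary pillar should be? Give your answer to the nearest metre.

54 m

Observed coordinate differences: Δφ = +0.00105°, Δλ = +0.00410°.
Converting to metres (1° lat = 111317 m, cos φ = 0.942225): observed ΔN = 116.9 m, observed ΔE = 430.0 m.
Subtracting the expected shift leaves a residual of 116.9 − (149) = -32.1 m north and 430.0 − (473) = -43.0 m east.
Residual distance = √((-32.1)² + (-43.0)²) = 53.6 m.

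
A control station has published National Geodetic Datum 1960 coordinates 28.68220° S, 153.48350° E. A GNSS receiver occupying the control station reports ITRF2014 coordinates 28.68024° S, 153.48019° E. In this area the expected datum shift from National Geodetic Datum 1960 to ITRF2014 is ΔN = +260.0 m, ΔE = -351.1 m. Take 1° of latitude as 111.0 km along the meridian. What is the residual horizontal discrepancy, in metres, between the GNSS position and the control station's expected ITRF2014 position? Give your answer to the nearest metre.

51 m

Observed coordinate differences: Δφ = +0.00196°, Δλ = -0.00331°.
Converting to metres (1° lat = 111000 m, cos φ = 0.877295): observed ΔN = 217.6 m, observed ΔE = -322.3 m.
Subtracting the expected shift leaves a residual of 217.6 − (260.0) = -42.4 m north and -322.3 − (-351.1) = 28.8 m east.
Residual distance = √((-42.4)² + 28.8²) = 51.3 m.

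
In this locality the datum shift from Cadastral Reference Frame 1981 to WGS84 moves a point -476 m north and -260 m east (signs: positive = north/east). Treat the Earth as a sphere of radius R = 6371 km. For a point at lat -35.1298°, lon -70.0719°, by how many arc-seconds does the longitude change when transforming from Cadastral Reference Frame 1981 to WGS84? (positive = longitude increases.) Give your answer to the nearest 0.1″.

At latitude -35.1298°, cos φ = 0.817851.
One radian of longitude at latitude φ spans R cos φ, so Δλ = ΔE / (R cos φ) = -260.0 / (6371000 × 0.817851) = -4.9899e-05 rad = -10.292″.

Δλ = -10.3″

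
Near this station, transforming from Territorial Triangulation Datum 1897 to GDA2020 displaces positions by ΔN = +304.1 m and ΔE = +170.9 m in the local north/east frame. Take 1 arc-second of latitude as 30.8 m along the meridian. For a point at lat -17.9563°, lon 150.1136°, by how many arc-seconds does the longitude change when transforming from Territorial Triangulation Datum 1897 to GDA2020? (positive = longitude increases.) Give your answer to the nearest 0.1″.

At latitude -17.9563°, cos φ = 0.951292.
1″ of longitude at this latitude = 30.80 × cos φ = 29.2998 m, so Δλ = 170.9 / 29.2998 = 5.833″.

Δλ = 5.8″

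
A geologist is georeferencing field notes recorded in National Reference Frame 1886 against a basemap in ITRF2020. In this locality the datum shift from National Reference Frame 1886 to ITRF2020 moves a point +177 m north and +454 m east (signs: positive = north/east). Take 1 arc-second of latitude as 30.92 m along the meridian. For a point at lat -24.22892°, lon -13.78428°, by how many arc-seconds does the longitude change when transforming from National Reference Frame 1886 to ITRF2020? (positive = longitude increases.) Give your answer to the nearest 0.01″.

At latitude -24.22892°, cos φ = 0.911913.
1″ of longitude at this latitude = 30.92 × cos φ = 28.1964 m, so Δλ = 454.0 / 28.1964 = 16.101″.

Δλ = 16.10″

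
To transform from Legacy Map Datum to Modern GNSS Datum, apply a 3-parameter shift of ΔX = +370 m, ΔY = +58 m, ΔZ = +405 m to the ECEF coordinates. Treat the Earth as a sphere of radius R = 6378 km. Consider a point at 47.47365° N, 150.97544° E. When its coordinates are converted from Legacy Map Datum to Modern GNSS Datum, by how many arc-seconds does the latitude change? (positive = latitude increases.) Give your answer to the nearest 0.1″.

sin φ = 0.736967, cos φ = 0.675929, sin λ = 0.485184, cos λ = -0.874412.
North component: ΔN = −sin φ cos λ·ΔX − sin φ sin λ·ΔY + cos φ·ΔZ = −(0.736967)(-0.874412)(370) − (0.736967)(0.485184)(58) + (0.675929)(405) = 491.45 m.
1° of latitude spans πR/180 = 111317 m, so Δφ = 491.45 / 111317 × 3600 = 15.893″.

Δφ = 15.9″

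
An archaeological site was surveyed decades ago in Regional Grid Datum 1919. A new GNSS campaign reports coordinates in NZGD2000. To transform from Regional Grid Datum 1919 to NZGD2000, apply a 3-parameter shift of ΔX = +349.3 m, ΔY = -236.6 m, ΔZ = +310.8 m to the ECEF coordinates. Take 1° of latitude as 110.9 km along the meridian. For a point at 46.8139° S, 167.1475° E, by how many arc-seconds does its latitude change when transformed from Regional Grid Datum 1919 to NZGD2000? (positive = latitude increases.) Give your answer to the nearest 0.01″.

Δφ = -2.40″

sin φ = -0.729135, cos φ = 0.684370, sin λ = 0.222442, cos λ = -0.974946.
North component: ΔN = −sin φ cos λ·ΔX − sin φ sin λ·ΔY + cos φ·ΔZ = −(-0.729135)(-0.974946)(349.3) − (-0.729135)(0.222442)(-236.6) + (0.684370)(310.8) = -73.98 m.
1° of latitude spans 110900 m, so Δφ = -73.98 / 110900 × 3600 = -2.401″.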